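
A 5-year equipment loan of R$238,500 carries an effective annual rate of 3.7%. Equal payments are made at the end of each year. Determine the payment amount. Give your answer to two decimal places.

R$53,122.87

Annuity-PV factor = 4.489592; PMT = 238500 / 4.489592 = 53,122.8711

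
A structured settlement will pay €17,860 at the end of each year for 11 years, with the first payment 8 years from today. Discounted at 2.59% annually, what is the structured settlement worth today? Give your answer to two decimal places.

Value one period before first payment (t=7): 17860 × [1 − (1+0.0259)^(−11)] / 0.0259 = 17860 × 9.466324 = 169,068.5436
Discount back 7 years: 169,068.5436 × (1+0.0259)^(−7) = 169,068.5436 × 0.836113 = 141,360.3471

€141,360.35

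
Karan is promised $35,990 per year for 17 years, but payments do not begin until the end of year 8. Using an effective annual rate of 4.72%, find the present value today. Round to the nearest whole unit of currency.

$300,044

PV at t=7 (ordinary 17-year annuity): 35990 × a(17|0.0472) = 35990 × 11.513596 = 414,374.3064
PV₀ = 414,374.3064 / (1+0.0472)^7 = 414,374.3064 / 1.381044 = 300,044.3022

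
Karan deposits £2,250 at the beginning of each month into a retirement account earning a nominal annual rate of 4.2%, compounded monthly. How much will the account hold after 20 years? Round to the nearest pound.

i = 0.042/12 = 0.0035 per month; n = 20·12 = 240.
FV = 2250 × [(1+0.0035)^240 − 1] / 0.0035 × (1+i) = 2250 × 376.447924 = 847,007.8294
Payments are at the start of each period, so multiply by (1+i).

£847,008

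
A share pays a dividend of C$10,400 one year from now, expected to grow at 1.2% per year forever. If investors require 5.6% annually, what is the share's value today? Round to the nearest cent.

C$236,363.64

PV = D₁/(r − g) = 10400/(0.056 − 0.012) = 236,363.6364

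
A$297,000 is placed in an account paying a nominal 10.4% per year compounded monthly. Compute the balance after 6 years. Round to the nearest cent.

A$552,826.20

With 12 periods per year: i = 0.00866667, n = 72.
FV = 297,000 × (1 + 0.00866667)^72 = 552,826.1970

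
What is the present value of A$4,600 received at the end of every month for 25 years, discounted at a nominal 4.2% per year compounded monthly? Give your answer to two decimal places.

Periodic rate i = 0.042/12 = 0.0035; n = 25 × 12 = 300 periods.
PV = PMT · [1 − (1+i)^(−n)] / i = 4600 · 185.548614 = 853,523.6235

A$853,523.62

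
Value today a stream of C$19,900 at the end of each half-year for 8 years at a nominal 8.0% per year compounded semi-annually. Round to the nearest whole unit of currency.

C$231,881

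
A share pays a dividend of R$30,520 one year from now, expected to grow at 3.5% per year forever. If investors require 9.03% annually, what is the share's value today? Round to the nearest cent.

PV = D₁/(r − g) = 30520/(0.0903 − 0.035) = 551,898.7342

R$551,898.73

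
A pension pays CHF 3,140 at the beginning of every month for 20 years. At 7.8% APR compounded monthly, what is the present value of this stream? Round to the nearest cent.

CHF 383,528.13

Periodic rate i = 0.078/12 = 0.0065; n = 20 × 12 = 240 periods.
Annuity factor a(240|0.0065) × (1+i) = 122.142716; PV = 3140 × 122.142716 = 383,528.1283
(annuity-due: payments at period start, so ×(1+i).)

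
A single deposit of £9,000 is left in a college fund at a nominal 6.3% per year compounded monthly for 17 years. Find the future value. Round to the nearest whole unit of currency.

£26,191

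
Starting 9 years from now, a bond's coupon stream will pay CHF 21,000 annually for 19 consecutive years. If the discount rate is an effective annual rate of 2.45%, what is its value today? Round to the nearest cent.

CHF 260,355.90

PV at t=8 (ordinary 19-year annuity): 21000 × a(19|0.0245) = 21000 × 15.046789 = 315,982.5702
Discount back 8 years: 315,982.5702 × (1+0.0245)^(−8) = 315,982.5702 × 0.823957 = 260,355.9010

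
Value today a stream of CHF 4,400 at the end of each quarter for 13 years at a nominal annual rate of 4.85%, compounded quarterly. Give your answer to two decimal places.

i = 0.0485/4 = 0.012125 per quarter; n = 13·4 = 52.
PV = PMT · [1 − (1+i)^(−n)] / i = 4400 · 38.404300 = 168,978.9179

CHF 168,978.92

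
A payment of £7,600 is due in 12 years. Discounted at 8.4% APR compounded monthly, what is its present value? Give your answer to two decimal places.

With 12 periods per year: i = 0.007, n = 144.
Discount factor = (1+0.007)^(−144) = 0.366232; PV = 7,600 × 0.366232 = 2,783.3629

£2,783.36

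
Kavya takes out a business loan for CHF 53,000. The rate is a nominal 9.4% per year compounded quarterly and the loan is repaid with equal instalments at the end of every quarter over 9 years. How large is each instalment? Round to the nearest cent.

CHF 2,198.00

i = 0.094/4 = 0.0235 per quarter; n = 9·4 = 36.
Annuity-PV factor = 24.112821; PMT = 53000 / 24.112821 = 2,198.0008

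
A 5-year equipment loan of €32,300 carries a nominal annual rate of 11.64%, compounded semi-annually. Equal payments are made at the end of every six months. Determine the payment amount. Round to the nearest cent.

€4,351.19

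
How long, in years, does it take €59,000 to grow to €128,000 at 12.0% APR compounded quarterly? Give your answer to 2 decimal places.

Periodic rate i = 0.12/4 = 0.03.
(1+i)^n = 128000/59000 = 2.16949, so n = ln 2.16949 / ln 1.03 = 26.2018 quarters
= 26.2018/4 years

6.55 years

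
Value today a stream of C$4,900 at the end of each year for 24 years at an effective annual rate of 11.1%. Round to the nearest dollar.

Annuity factor a(24|0.111) = 8.288666; PV = 4900 × 8.288666 = 40,614.4613

C$40,614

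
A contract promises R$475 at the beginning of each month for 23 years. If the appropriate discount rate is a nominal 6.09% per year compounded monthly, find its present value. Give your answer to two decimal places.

Periodic rate i = 0.0609/12 = 0.005075; n = 23 × 12 = 276 periods.
Annuity factor a(276|0.005075) × (1+i) = 149.068196; PV = 475 × 149.068196 = 70,807.3932
(annuity-due: payments at period start, so ×(1+i).)

R$70,807.39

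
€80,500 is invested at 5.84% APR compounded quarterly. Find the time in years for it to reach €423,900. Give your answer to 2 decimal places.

28.65 years

Periodic rate i = 0.0584/4 = 0.0146.
(1+i)^n = 423900/80500 = 5.26584, so n = ln 5.26584 / ln 1.0146 = 114.6122 quarters
= 114.6122/4 years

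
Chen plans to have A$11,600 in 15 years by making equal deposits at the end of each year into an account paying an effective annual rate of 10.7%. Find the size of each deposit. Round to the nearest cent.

FV-annuity factor = 33.591091; PMT = 11600 / 33.591091 = 345.3297

A$345.33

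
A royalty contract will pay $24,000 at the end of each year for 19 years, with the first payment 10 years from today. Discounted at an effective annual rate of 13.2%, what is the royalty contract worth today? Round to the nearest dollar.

$53,920

Value one period before first payment (t=9): 24000 × [1 − (1+0.132)^(−19)] / 0.132 = 24000 × 6.857395 = 164,577.4697
Discount back 9 years: 164,577.4697 × (1+0.132)^(−9) = 164,577.4697 × 0.327629 = 53,920.3297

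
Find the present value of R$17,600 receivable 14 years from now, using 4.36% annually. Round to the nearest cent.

R$9,683.57

Discount factor = (1+0.0436)^(−14) = 0.550203; PV = 17,600 × 0.550203 = 9,683.5741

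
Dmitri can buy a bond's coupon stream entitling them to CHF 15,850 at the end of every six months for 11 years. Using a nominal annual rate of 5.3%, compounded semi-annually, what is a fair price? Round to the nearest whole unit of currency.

CHF 261,690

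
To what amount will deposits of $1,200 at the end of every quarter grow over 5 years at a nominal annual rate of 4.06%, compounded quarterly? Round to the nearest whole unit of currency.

$26,461

With 4 periods per year: i = 0.01015, n = 20.
FV = 1200 × [(1+0.01015)^20 − 1] / 0.01015 = 1200 × 22.051181 = 26,461.4169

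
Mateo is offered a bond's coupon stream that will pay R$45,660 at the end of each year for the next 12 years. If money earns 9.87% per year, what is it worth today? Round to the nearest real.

R$313,104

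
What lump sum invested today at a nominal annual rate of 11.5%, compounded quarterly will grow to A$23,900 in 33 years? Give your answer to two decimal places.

A$566.89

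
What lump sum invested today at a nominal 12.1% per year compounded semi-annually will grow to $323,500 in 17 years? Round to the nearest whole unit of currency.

$43,905

With 2 periods per year: i = 0.0605, n = 34.
Discount factor = (1+0.0605)^(−34) = 0.135718; PV = 323,500 × 0.135718 = 43,904.7398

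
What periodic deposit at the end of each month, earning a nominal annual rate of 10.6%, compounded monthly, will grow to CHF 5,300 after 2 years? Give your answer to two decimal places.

Periodic rate i = 0.106/12 = 0.00883333; n = 2 × 12 = 24 periods.
PMT = 5300 / ( [(1+0.00883333)^24 − 1] / 0.00883333 ) = 5300 / 26.603518 = 199.2218

CHF 199.22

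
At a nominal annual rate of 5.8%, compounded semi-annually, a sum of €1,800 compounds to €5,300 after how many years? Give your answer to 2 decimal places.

18.89 years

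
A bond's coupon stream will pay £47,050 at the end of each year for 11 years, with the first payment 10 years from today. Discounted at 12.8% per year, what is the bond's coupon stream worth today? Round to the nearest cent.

PV at t=9 (ordinary 11-year annuity): 47050 × a(11|0.128) = 47050 × 5.735723 = 269,865.7517
Discount back 9 years: 269,865.7517 × (1+0.128)^(−9) = 269,865.7517 × 0.338235 = 91,277.9495

£91,277.95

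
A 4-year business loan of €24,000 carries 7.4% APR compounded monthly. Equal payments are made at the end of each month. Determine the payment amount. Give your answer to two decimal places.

€579.17

Periodic rate i = 0.074/12 = 0.00616667; n = 4 × 12 = 48 periods.
Annuity-PV factor = 41.438305; PMT = 24000 / 41.438305 = 579.1743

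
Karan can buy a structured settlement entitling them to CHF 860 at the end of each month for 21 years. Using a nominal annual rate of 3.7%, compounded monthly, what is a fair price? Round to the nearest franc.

CHF 150,523

Periodic rate i = 0.037/12 = 0.00308333; n = 21 × 12 = 252 periods.
Annuity factor a(252|0.00308333) = 175.027052; PV = 860 × 175.027052 = 150,523.2647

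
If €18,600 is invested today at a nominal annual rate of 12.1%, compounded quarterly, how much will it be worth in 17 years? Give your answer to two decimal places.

With 4 periods per year: i = 0.03025, n = 68.
FV = 18,600 × (1 + 0.03025)^68 = 141,127.3938

€141,127.39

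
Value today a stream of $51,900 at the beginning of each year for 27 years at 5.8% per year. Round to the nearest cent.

Annuity factor a(27|0.058) × (1+i) = 14.260815; PV = 51900 × 14.260815 = 740,136.2978
(annuity-due: payments at period start, so ×(1+i).)

$740,136.30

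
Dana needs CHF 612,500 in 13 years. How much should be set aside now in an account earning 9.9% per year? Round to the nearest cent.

CHF 179,529.61

PV = FV·(1+i)^(−n) = 612,500 × 0.293110 = 179,529.6117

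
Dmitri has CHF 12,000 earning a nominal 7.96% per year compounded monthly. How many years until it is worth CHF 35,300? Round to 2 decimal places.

13.60 years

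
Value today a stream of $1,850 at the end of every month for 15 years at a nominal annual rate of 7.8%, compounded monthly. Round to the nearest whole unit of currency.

Periodic rate i = 0.078/12 = 0.0065; n = 15 × 12 = 180 periods.
PV = PMT · [1 − (1+i)^(−n)] / i = 1850 · 105.916269 = 195,945.0982

$195,945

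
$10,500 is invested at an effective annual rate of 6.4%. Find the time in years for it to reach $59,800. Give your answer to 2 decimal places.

n = ln(59800/10500) / ln(1+0.064) = ln(5.69524) / 0.062035 = 28.0425 years

28.04 years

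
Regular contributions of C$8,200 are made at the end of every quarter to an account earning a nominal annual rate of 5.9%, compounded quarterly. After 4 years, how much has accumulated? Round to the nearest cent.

C$146,762.68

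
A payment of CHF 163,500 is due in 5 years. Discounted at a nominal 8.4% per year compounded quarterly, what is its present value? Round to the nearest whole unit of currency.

CHF 107,895

Periodic rate i = 0.084/4 = 0.021; n = 5 × 4 = 20 periods.
PV = FV·(1+i)^(−n) = 163,500 × 0.659911 = 107,895.3965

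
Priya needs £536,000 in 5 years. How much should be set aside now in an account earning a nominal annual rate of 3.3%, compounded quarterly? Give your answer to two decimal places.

£454,778.76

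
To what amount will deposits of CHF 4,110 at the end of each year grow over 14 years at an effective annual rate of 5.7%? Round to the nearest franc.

CHF 84,576

FV = PMT · [(1+i)^n − 1] / i = 4110 · 20.578078 = 84,575.9006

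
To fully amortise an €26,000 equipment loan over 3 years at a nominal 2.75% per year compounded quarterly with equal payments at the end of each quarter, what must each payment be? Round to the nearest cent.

Periodic rate i = 0.0275/4 = 0.006875; n = 3 × 4 = 12 periods.
PMT = 26000 / ( [1 − (1+0.006875)^(−12)] / 0.006875 ) = 26000 / 11.480521 = 2,264.7056

€2,264.71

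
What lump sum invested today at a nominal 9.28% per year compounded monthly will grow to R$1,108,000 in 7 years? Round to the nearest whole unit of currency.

With 12 periods per year: i = 0.00773333, n = 84.
PV = FV·(1+i)^(−n) = 1,108,000 × 0.523561 = 580,105.9614

R$580,106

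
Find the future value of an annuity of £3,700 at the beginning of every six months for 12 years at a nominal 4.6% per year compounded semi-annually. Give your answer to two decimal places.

i = 0.046/2 = 0.023 per half-year; n = 12·2 = 24.
FV = 3700 × [(1+0.023)^24 − 1] / 0.023 × (1+i) = 3700 × 32.286695 = 119,460.7729
(annuity-due: payments at period start, so ×(1+i).)

£119,460.77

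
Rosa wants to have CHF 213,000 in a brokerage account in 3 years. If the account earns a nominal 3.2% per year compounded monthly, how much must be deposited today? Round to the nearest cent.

CHF 193,527.56

i = 0.032/12 = 0.00266667 per month; n = 3·12 = 36.
Discount factor = (1+0.00266667)^(−36) = 0.908580; PV = 213,000 × 0.908580 = 193,527.5614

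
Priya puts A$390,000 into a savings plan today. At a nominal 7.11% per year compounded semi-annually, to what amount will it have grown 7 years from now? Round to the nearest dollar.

A$636,004

i = 0.0711/2 = 0.03555 per half-year; n = 7·2 = 14.
FV = 390,000 × (1 + 0.03555)^14 = 636,003.6808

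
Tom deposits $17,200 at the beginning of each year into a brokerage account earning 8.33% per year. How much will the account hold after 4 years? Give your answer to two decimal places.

$84,371.63

FV = PMT · [(1+i)^n − 1] / i × (1+i) = 17200 · 4.905327 = 84,371.6260
(Beginning-of-period payments → annuity-due factor ×(1+i).)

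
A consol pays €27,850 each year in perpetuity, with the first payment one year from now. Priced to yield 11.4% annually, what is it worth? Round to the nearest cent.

€244,298.25

PV = C/r = 27850/0.114 = 244,298.2456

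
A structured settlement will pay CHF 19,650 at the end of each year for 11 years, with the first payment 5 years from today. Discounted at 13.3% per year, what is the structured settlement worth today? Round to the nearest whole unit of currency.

CHF 66,957

Value one period before first payment (t=4): 19650 × [1 − (1+0.133)^(−11)] / 0.133 = 19650 × 5.615006 = 110,334.8608
PV₀ = 110,334.8608 / (1+0.133)^4 = 110,334.8608 / 1.647857 = 66,956.5567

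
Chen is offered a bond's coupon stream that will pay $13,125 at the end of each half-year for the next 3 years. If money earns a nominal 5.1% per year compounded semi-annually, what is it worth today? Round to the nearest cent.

$72,173.41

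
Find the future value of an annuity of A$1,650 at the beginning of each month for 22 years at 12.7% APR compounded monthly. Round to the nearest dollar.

A$2,380,355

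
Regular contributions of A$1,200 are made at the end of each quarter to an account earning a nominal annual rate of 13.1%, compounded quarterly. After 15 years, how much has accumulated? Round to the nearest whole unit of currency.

i = 0.131/4 = 0.03275 per quarter; n = 15·4 = 60.
FV = 1200 × [(1+0.03275)^60 − 1] / 0.03275 = 1200 × 180.571813 = 216,686.1756

A$216,686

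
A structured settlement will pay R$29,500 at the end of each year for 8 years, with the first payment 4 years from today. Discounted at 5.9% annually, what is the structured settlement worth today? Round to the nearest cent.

Value one period before first payment (t=3): 29500 × [1 − (1+0.059)^(−8)] / 0.059 = 29500 × 6.234445 = 183,916.1377
PV₀ = 183,916.1377 / (1+0.059)^3 = 183,916.1377 / 1.187648 = 154,857.3980

R$154,857.40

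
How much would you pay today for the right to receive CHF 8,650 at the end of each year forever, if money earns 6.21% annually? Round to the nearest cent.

PV = PMT / i = 8650 / 0.0621 = 139,291.4654

CHF 139,291.47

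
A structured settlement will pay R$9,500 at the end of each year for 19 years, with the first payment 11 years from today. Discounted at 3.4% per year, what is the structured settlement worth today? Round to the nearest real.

PV at t=10 (ordinary 19-year annuity): 9500 × a(19|0.034) = 9500 × 13.829490 = 131,380.1584
PV₀ = 131,380.1584 / (1+0.034)^10 = 131,380.1584 / 1.397029 = 94,042.5493

R$94,043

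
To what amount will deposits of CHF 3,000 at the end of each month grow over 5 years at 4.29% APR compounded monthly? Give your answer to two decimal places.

i = 0.0429/12 = 0.003575 per month; n = 5·12 = 60.
FV = PMT · [(1+i)^n − 1] / i = 3000 · 66.788306 = 200,364.9167

CHF 200,364.92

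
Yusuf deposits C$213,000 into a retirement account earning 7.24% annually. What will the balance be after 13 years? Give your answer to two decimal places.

C$528,467.24

FV = PV·(1+i)^n = 213,000 × 2.481067 = 528,467.2426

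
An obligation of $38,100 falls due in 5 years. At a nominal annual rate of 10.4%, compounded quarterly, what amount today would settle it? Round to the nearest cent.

Periodic rate i = 0.104/4 = 0.026; n = 5 × 4 = 20 periods.
PV = FV·(1+i)^(−n) = 38,100 × 0.598484 = 22,802.2530

$22,802.25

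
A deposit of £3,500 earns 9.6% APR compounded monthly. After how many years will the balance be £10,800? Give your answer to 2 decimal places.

Periodic rate i = 0.096/12 = 0.008.
(1+i)^n = 10800/3500 = 3.08571, so n = ln 3.08571 / ln 1.008 = 141.4105 months
= 141.4105/12 years

11.78 years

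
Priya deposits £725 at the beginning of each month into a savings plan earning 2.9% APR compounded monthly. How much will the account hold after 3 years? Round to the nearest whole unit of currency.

£27,300

With 12 periods per year: i = 0.00241667, n = 36.
FV = 725 × [(1+0.00241667)^36 − 1] / 0.00241667 × (1+i) = 725 × 37.655826 = 27,300.4740
(Beginning-of-period payments → annuity-due factor ×(1+i).)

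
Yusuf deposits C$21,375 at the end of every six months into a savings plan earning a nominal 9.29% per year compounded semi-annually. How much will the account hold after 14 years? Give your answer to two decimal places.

C$1,180,560.76

i = 0.0929/2 = 0.04645 per half-year; n = 14·2 = 28.
FV = 21375 × [(1+0.04645)^28 − 1] / 0.04645 = 21375 × 55.230913 = 1,180,560.7604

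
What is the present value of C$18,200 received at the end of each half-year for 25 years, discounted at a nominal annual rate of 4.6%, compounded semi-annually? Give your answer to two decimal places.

i = 0.046/2 = 0.023 per half-year; n = 25·2 = 50.
PV = PMT · [1 − (1+i)^(−n)] / i = 18200 · 29.530950 = 537,463.2915

C$537,463.29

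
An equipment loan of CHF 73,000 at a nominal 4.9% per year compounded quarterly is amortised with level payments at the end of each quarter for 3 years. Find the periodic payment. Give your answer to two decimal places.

CHF 6,578.53

i = 0.049/4 = 0.01225 per quarter; n = 3·4 = 12.
PMT = 73000 / ( [1 − (1+0.01225)^(−12)] / 0.01225 ) = 73000 / 11.096709 = 6,578.5273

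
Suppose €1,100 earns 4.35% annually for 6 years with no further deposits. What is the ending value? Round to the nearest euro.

FV = 1,100 × (1 + 0.0435)^6 = 1,420.1931

€1,420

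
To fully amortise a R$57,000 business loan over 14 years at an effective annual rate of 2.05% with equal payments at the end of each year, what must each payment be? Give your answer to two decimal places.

Annuity-PV factor = 12.063756; PMT = 57000 / 12.063756 = 4,724.8965

R$4,724.90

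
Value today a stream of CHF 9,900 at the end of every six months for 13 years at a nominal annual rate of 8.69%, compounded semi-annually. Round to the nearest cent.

With 2 periods per year: i = 0.04345, n = 26.
PV = PMT · [1 − (1+i)^(−n)] / i = 9900 · 15.398599 = 152,446.1325

CHF 152,446.13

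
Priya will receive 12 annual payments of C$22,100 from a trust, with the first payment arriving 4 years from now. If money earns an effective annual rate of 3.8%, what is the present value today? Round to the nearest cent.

C$187,625.57

Value one period before first payment (t=3): 22100 × [1 − (1+0.038)^(−12)] / 0.038 = 22100 × 9.494931 = 209,837.9713
PV₀ = 209,837.9713 / (1+0.038)^3 = 209,837.9713 / 1.118387 = 187,625.5673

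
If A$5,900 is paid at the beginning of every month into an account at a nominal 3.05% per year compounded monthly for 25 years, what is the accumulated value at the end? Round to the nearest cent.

A$2,656,642.03

Periodic rate i = 0.0305/12 = 0.00254167; n = 25 × 12 = 300 periods.
Accumulation factor s(300|0.00254167) × (1+i) = 450.278310; FV = 5900 × 450.278310 = 2,656,642.0275
Payments are at the start of each period, so multiply by (1+i).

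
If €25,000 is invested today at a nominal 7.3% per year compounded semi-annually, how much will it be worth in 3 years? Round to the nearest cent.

€30,999.58

With 2 periods per year: i = 0.0365, n = 6.
FV = 25,000 × (1 + 0.0365)^6 = 30,999.5827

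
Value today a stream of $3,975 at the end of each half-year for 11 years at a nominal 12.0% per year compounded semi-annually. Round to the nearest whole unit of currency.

$47,865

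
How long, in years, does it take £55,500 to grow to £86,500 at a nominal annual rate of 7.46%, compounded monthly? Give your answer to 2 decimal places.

Periodic rate i = 0.0746/12 = 0.00621667.
n = ln(86500/55500) / ln(1+0.00621667) = ln(1.55856) / 0.006197 = 71.6042 months
= 71.6042/12 years

5.97 years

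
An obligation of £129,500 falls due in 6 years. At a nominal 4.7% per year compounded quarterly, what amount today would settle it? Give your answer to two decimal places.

£97,839.15

With 4 periods per year: i = 0.01175, n = 24.
PV = FV·(1+i)^(−n) = 129,500 × 0.755515 = 97,839.1464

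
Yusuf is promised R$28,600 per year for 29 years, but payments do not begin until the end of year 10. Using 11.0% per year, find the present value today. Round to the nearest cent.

R$96,712.11

PV at t=9 (ordinary 29-year annuity): 28600 × a(29|0.11) = 28600 × 8.650110 = 247,393.1390
PV₀ = 247,393.1390 / (1+0.11)^9 = 247,393.1390 / 2.558037 = 96,712.1063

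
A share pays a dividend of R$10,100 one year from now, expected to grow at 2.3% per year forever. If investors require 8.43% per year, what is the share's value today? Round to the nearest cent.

R$164,763.46

PV = PMT / (i − g) = 10100 / (0.0843 − 0.023) = 10100 / 0.061300 = 164,763.4584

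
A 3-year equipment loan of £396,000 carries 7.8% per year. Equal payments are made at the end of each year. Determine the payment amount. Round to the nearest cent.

£153,107.05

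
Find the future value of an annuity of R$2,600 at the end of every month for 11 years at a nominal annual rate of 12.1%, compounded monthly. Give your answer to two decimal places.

R$711,587.36

i = 0.121/12 = 0.0100833 per month; n = 11·12 = 132.
FV = 2600 × [(1+0.0100833)^132 − 1] / 0.0100833 = 2600 × 273.687446 = 711,587.3599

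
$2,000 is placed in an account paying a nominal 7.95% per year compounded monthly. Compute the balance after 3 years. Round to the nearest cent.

$2,536.69

i = 0.0795/12 = 0.006625 per month; n = 3·12 = 36.
FV = 2,000 × (1 + 0.006625)^36 = 2,536.6914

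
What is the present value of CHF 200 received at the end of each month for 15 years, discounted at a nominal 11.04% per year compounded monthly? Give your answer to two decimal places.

i = 0.1104/12 = 0.0092 per month; n = 15·12 = 180.
Annuity factor a(180|0.0092) = 87.787838; PV = 200 × 87.787838 = 17,557.5675

CHF 17,557.57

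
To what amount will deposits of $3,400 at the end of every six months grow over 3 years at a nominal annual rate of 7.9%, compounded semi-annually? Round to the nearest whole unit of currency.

$22,524

With 2 periods per year: i = 0.0395, n = 6.
FV = PMT · [(1+i)^n − 1] / i = 3400 · 6.624644 = 22,523.7901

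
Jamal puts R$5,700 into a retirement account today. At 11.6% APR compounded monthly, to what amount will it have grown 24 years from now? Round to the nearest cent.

R$91,021.55

i = 0.116/12 = 0.00966667 per month; n = 24·12 = 288.
5,700 × (1+0.00966667)^288 = 5,700 × 15.968693 = 91,021.5478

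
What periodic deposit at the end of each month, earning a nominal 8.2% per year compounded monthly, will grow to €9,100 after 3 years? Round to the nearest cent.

With 12 periods per year: i = 0.00683333, n = 36.
FV-annuity factor = 40.658046; PMT = 9100 / 40.658046 = 223.8179

€223.82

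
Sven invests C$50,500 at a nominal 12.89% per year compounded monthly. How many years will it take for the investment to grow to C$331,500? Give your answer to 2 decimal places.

Periodic rate i = 0.1289/12 = 0.0107417.
(1+i)^n = 331500/50500 = 6.56436, so n = ln 6.56436 / ln 1.01074 = 176.1126 months
= 176.1126/12 years

14.68 years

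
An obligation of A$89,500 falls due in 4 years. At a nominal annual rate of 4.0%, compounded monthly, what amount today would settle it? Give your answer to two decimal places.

With 12 periods per year: i = 0.00333333, n = 48.
PV = FV·(1+i)^(−n) = 89,500 × 0.852371 = 76,287.1646

A$76,287.16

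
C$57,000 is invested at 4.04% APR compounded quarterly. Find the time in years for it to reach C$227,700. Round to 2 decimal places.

34.45 years

Periodic rate i = 0.0404/4 = 0.0101.
(1+i)^n = 227700/57000 = 3.99474, so n = ln 3.99474 / ln 1.0101 = 137.8178 quarters
= 137.8178/4 years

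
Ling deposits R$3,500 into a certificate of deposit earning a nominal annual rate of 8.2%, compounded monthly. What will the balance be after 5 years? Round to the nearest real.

i = 0.082/12 = 0.00683333 per month; n = 5·12 = 60.
FV = 3,500 × (1 + 0.00683333)^60 = 5,266.5131

R$5,267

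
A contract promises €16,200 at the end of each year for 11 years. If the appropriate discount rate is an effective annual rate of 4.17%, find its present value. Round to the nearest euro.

Annuity factor a(11|0.0417) = 8.680702; PV = 16200 × 8.680702 = 140,627.3775

€140,627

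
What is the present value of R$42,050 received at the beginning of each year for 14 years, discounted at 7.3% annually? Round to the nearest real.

R$387,590

PV = PMT · [1 − (1+i)^(−n)] / i × (1+i) = 42050 · 9.217366 = 387,590.2278
(annuity-due: payments at period start, so ×(1+i).)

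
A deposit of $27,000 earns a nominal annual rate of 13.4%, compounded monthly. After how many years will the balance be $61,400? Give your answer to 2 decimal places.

Periodic rate i = 0.134/12 = 0.0111667.
(1+i)^n = 61400/27000 = 2.27407, so n = ln 2.27407 / ln 1.01117 = 73.9837 months
= 73.9837/12 years

6.17 years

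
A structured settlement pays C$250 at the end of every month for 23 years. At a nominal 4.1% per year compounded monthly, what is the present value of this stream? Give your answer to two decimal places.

C$44,627.99

i = 0.041/12 = 0.00341667 per month; n = 23·12 = 276.
Annuity factor a(276|0.00341667) = 178.511946; PV = 250 × 178.511946 = 44,627.9864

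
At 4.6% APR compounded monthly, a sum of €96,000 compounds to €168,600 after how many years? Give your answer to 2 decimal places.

12.27 years

Periodic rate i = 0.046/12 = 0.00383333.
n = ln(168600/96000) / ln(1+0.00383333) = ln(1.75625) / 0.003826 = 147.1982 months
= 147.1982/12 years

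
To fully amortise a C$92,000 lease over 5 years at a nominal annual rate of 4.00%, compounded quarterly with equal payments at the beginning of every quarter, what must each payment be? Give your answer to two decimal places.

With 4 periods per year: i = 0.01, n = 20.
PMT = 92000 / ( [1 − (1+0.01)^(−20)] / 0.01 × (1+i) ) = 92000 / 18.226008 = 5,047.7317

C$5,047.73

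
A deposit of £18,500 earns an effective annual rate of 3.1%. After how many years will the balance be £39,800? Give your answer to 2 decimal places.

(1+i)^n = 39800/18500 = 2.15135, so n = ln 2.15135 / ln 1.031 = 25.0939 years

25.09 years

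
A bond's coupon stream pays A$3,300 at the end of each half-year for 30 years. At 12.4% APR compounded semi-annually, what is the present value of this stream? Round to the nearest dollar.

A$51,785

Periodic rate i = 0.124/2 = 0.062; n = 30 × 2 = 60 periods.
Annuity factor a(60|0.062) = 15.692378; PV = 3300 × 15.692378 = 51,784.8487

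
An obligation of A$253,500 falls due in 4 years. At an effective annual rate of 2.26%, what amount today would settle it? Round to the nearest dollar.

A$231,822

Discount factor = (1+0.0226)^(−4) = 0.914486; PV = 253,500 × 0.914486 = 231,822.0864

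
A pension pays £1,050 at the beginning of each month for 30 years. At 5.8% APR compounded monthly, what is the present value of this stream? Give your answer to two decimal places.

With 12 periods per year: i = 0.00483333, n = 360.
Annuity factor a(360|0.00483333) × (1+i) = 171.253197; PV = 1050 × 171.253197 = 179,815.8563
Payments are at the start of each period, so multiply by (1+i).

£179,815.86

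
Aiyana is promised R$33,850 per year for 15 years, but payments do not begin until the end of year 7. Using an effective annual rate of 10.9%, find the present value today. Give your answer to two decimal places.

R$131,568.59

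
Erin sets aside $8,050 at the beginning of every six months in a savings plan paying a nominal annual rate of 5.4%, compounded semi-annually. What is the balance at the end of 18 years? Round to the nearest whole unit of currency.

With 2 periods per year: i = 0.027, n = 36.
Accumulation factor s(36|0.027) × (1+i) = 61.215736; FV = 8050 × 61.215736 = 492,786.6739
(annuity-due: payments at period start, so ×(1+i).)

$492,787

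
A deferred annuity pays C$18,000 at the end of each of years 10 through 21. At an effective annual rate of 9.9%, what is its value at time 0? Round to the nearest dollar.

C$52,699

PV at t=9 (ordinary 12-year annuity): 18000 × a(12|0.099) = 18000 × 6.847198 = 123,249.5604
Discount back 9 years: 123,249.5604 × (1+0.099)^(−9) = 123,249.5604 × 0.427583 = 52,699.4578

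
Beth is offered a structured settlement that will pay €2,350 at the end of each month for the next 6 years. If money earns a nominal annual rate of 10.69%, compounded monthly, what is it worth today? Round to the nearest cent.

€124,498.83

Periodic rate i = 0.1069/12 = 0.00890833; n = 6 × 12 = 72 periods.
PV = 2350 × [1 − (1+0.00890833)^(−72)] / 0.00890833 = 2350 × 52.978227 = 124,498.8326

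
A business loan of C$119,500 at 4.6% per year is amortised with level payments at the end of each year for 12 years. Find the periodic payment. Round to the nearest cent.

Annuity-PV factor = 9.066641; PMT = 119500 / 9.066641 = 13,180.1851

C$13,180.19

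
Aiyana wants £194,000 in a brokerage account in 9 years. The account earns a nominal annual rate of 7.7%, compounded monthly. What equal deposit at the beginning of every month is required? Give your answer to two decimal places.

£1,242.76

With 12 periods per year: i = 0.00641667, n = 108.
PMT = 194000 / ( [(1+0.00641667)^108 − 1] / 0.00641667 × (1+i) ) = 194000 / 156.104383 = 1,242.7582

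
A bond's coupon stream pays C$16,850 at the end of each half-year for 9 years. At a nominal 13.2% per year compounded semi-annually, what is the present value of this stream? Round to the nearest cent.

C$174,500.25

Periodic rate i = 0.132/2 = 0.066; n = 9 × 2 = 18 periods.
PV = 16850 × [1 − (1+0.066)^(−18)] / 0.066 = 16850 × 10.356098 = 174,500.2536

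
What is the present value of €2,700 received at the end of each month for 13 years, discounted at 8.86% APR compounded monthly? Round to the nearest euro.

i = 0.0886/12 = 0.00738333 per month; n = 13·12 = 156.
Annuity factor a(156|0.00738333) = 92.450448; PV = 2700 × 92.450448 = 249,616.2086

€249,616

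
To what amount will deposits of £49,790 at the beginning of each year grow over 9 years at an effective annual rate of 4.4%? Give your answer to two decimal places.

£559,200.88

FV = PMT · [(1+i)^n − 1] / i × (1+i) = 49790 · 11.231189 = 559,200.8843
(Beginning-of-period payments → annuity-due factor ×(1+i).)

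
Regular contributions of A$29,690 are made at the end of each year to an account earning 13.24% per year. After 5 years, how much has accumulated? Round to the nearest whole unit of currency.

A$193,318

Accumulation factor s(5|0.1324) = 6.511210; FV = 29690 × 6.511210 = 193,317.8128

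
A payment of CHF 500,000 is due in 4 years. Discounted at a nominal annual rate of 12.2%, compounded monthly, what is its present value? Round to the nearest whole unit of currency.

i = 0.122/12 = 0.0101667 per month; n = 4·12 = 48.
Discount factor = (1+0.0101667)^(−48) = 0.615367; PV = 500,000 × 0.615367 = 307,683.6297

CHF 307,684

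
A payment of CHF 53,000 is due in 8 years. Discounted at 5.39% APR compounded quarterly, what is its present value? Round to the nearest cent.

i = 0.0539/4 = 0.013475 per quarter; n = 8·4 = 32.
Discount factor = (1+0.013475)^(−32) = 0.651602; PV = 53,000 × 0.651602 = 34,534.9304

CHF 34,534.93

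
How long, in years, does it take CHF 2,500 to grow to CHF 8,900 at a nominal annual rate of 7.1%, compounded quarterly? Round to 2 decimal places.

18.04 years

Periodic rate i = 0.071/4 = 0.01775.
n = ln(8900/2500) / ln(1+0.01775) = ln(3.56000) / 0.017594 = 72.1688 quarters
= 72.1688/4 years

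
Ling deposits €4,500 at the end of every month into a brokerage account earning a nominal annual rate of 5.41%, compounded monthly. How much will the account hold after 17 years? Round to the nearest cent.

i = 0.0541/12 = 0.00450833 per month; n = 17·12 = 204.
FV = PMT · [(1+i)^n − 1] / i = 4500 · 333.462046 = 1,500,579.2055

€1,500,579.21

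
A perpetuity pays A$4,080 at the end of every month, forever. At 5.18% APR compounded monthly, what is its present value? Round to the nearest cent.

A$945,173.75

Periodic rate i = 0.0518/12 = 0.00431667.
PV = PMT / i = 4080 / 0.00431667 = 945,173.7452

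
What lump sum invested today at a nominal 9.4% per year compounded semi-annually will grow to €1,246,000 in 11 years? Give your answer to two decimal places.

€453,618.80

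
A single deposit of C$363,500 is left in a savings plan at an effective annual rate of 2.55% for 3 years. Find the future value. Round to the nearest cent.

C$392,022.87

363,500 × (1+0.0255)^3 = 363,500 × 1.078467 = 392,022.8750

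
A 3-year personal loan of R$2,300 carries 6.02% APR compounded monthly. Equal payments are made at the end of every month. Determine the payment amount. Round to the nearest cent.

R$69.99

With 12 periods per year: i = 0.00501667, n = 36.
Annuity-PV factor = 32.861227; PMT = 2300 / 32.861227 = 69.9913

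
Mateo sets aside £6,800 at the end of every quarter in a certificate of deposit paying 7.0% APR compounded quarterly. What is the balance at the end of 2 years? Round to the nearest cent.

With 4 periods per year: i = 0.0175, n = 8.
FV = 6800 × [(1+0.0175)^8 − 1] / 0.0175 = 6800 × 8.507530 = 57,851.2071

£57,851.21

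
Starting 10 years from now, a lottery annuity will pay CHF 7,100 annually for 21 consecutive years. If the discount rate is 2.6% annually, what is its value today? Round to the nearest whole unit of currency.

PV at t=9 (ordinary 21-year annuity): 7100 × a(21|0.026) = 7100 × 16.026228 = 113,786.2217
PV₀ = 113,786.2217 / (1+0.026)^9 = 113,786.2217 / 1.259871 = 90,315.7369

CHF 90,316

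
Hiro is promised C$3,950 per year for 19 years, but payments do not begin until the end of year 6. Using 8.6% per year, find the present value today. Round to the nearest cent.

PV at t=5 (ordinary 19-year annuity): 3950 × a(19|0.086) = 3950 × 9.202778 = 36,350.9725
PV₀ = 36,350.9725 / (1+0.086)^5 = 36,350.9725 / 1.510599 = 24,063.9495

C$24,063.95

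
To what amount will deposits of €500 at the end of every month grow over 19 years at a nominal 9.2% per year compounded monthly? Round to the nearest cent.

€306,844.26

Periodic rate i = 0.092/12 = 0.00766667; n = 19 × 12 = 228 periods.
FV = PMT · [(1+i)^n − 1] / i = 500 · 613.688510 = 306,844.2551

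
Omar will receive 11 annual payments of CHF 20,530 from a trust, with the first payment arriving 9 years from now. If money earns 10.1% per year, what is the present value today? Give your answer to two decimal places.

PV at t=8 (ordinary 11-year annuity): 20530 × a(11|0.101) = 20530 × 6.465267 = 132,731.9376
PV₀ = 132,731.9376 / (1+0.101)^8 = 132,731.9376 / 2.159228 = 61,471.9348

CHF 61,471.93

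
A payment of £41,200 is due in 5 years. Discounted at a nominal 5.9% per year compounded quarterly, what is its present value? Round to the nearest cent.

£30,740.86

i = 0.059/4 = 0.01475 per quarter; n = 5·4 = 20.
PV = FV·(1+i)^(−n) = 41,200 × 0.746137 = 30,740.8602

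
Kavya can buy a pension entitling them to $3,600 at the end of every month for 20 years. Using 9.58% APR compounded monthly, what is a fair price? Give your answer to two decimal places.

Periodic rate i = 0.0958/12 = 0.00798333; n = 20 × 12 = 240 periods.
PV = 3600 × [1 − (1+0.00798333)^(−240)] / 0.00798333 = 3600 × 106.682427 = 384,056.7357

$384,056.74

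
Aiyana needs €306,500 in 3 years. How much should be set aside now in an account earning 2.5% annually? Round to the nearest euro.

€284,616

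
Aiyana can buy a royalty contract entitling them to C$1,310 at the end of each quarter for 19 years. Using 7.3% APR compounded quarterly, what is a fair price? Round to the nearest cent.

i = 0.073/4 = 0.01825 per quarter; n = 19·4 = 76.
PV = 1310 × [1 − (1+0.01825)^(−76)] / 0.01825 = 1310 × 40.933305 = 53,622.6300

C$53,622.63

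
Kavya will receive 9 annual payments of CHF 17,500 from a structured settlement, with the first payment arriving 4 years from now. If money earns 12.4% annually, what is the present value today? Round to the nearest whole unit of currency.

Value one period before first payment (t=3): 17500 × [1 − (1+0.124)^(−9)] / 0.124 = 17500 × 5.248199 = 91,843.4874
Discount back 3 years: 91,843.4874 × (1+0.124)^(−3) = 91,843.4874 × 0.704208 = 64,676.9352

CHF 64,677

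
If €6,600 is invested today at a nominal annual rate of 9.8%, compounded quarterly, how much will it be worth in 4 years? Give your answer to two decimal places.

€9,721.55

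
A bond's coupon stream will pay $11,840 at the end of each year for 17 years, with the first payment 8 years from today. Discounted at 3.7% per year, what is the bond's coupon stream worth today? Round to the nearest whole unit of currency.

$114,340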